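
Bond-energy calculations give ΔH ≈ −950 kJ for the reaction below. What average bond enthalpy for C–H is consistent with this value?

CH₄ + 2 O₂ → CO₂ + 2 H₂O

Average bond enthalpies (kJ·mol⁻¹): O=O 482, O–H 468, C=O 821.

D(C–H) ≈ 400 kJ/mol

Let D be the C–H bond energy.
Σ(broken) = 4×D + 2×482 = 964 + 4D
Σ(formed) = 2×821 + 4×468 = 3514
ΔH = Σ(broken) − Σ(formed) = (964 + 4D) − (3514) = −2550 + 4D
Setting this equal to −950 kJ gives 4D = 1600, so D = 400 kJ/mol.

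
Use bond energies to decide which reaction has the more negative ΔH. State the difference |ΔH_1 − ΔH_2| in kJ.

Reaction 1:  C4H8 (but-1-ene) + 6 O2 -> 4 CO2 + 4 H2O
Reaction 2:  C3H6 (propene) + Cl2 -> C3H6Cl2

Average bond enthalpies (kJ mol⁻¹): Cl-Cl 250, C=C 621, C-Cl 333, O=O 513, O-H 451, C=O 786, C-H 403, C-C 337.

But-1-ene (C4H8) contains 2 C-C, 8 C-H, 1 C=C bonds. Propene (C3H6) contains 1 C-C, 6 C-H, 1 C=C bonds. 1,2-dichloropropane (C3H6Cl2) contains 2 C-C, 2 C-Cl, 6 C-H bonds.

Reaction 1, by 2167 kJ

Reaction 1:
  Bonds broken (reactants):
    C-C: 2 × 337 = 674
    C-H: 8 × 403 = 3224
    C=C: 1 × 621 = 621
    O=O: 6 × 513 = 3078
    Σ(broken) = 7597 kJ
  Bonds formed (products):
    C=O: 8 × 786 = 6288
    O-H: 8 × 451 = 3608
    Σ(formed) = 9896 kJ
  ΔH_1 = 7597 − 9896 = −2299 kJ
Reaction 2:
  Bonds broken (reactants):
    C-C: 1 × 337 = 337
    C-H: 6 × 403 = 2418
    C=C: 1 × 621 = 621
    Cl-Cl: 1 × 250 = 250
    Σ(broken) = 3626 kJ
  Bonds formed (products):
    C-C: 2 × 337 = 674
    C-Cl: 2 × 333 = 666
    C-H: 6 × 403 = 2418
    Σ(formed) = 3758 kJ
  ΔH_2 = 3626 − 3758 = −132 kJ
ΔH_1 − ΔH_2 = −2167 kJ, so reaction 1 has the more negative ΔH; |ΔH_1 − ΔH_2| = 2167 kJ.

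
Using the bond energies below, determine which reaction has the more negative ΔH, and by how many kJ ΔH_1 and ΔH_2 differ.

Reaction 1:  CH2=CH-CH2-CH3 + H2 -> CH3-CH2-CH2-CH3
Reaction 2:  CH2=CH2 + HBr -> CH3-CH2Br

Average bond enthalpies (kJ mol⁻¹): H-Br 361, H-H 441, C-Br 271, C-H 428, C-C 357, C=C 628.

Reaction 1, by 77 kJ

Reaction 1:
  Bonds broken (reactants):
    C-C: 2 × 357 = 714
    C-H: 8 × 428 = 3424
    C=C: 1 × 628 = 628
    H-H: 1 × 441 = 441
    Σ(broken) = 5207 kJ
  Bonds formed (products):
    C-C: 3 × 357 = 1071
    C-H: 10 × 428 = 4280
    Σ(formed) = 5351 kJ
  ΔH_1 = 5207 − 5351 = −144 kJ
Reaction 2:
  Bonds broken (reactants):
    C-H: 4 × 428 = 1712
    C=C: 1 × 628 = 628
    H-Br: 1 × 361 = 361
    Σ(broken) = 2701 kJ
  Bonds formed (products):
    C-Br: 1 × 271 = 271
    C-C: 1 × 357 = 357
    C-H: 5 × 428 = 2140
    Σ(formed) = 2768 kJ
  ΔH_2 = 2701 − 2768 = −67 kJ
ΔH_1 − ΔH_2 = −77 kJ, so reaction 1 has the more negative ΔH; |ΔH_1 − ΔH_2| = 77 kJ.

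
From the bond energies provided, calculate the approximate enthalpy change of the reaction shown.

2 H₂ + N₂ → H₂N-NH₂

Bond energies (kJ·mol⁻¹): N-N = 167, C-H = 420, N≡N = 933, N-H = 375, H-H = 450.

ΔH ≈ +166 kJ

Bonds broken (reactants):
  H-H: 2 × 450 = 900
  N≡N: 1 × 933 = 933
  Σ(broken) = 1833 kJ
Bonds formed (products):
  N-H: 4 × 375 = 1500
  N-N: 1 × 167 = 167
  Σ(formed) = 1667 kJ
ΔH = Σ(broken) − Σ(formed) = 1833 − 1667 = +166 kJ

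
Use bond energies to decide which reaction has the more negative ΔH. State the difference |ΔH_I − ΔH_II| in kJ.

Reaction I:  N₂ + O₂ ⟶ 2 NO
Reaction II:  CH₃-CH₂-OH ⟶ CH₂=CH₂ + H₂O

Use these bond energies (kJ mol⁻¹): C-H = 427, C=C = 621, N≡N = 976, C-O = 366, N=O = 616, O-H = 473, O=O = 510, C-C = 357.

Reaction I:
  Bonds broken (reactants):
    N≡N: 1 × 976 = 976
    O=O: 1 × 510 = 510
    Σ(broken) = 1486 kJ
  Bonds formed (products):
    N=O: 2 × 616 = 1232
    Σ(formed) = 1232 kJ
  ΔH_I = 1486 − 1232 = +254 kJ
Reaction II:
  Bonds broken (reactants):
    C-C: 1 × 357 = 357
    C-H: 5 × 427 = 2135
    C-O: 1 × 366 = 366
    O-H: 1 × 473 = 473
    Σ(broken) = 3331 kJ
  Bonds formed (products):
    C-H: 4 × 427 = 1708
    C=C: 1 × 621 = 621
    O-H: 2 × 473 = 946
    Σ(formed) = 3275 kJ
  ΔH_II = 3331 − 3275 = +56 kJ
ΔH_I − ΔH_II = +198 kJ, so reaction II has the more negative ΔH; |ΔH_I − ΔH_II| = 198 kJ.

Reaction II, by 198 kJ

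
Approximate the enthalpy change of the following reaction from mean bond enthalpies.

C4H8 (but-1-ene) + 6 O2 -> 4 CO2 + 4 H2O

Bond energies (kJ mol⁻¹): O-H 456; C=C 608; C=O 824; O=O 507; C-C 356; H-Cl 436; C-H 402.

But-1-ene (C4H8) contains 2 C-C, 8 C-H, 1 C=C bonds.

ΔH ≈ −2662 kJ

Bonds broken (reactants):
  C-C: 2 × 356 = 712
  C-H: 8 × 402 = 3216
  C=C: 1 × 608 = 608
  O=O: 6 × 507 = 3042
  Σ(broken) = 7578 kJ
Bonds formed (products):
  C=O: 8 × 824 = 6592
  O-H: 8 × 456 = 3648
  Σ(formed) = 10240 kJ
ΔH = Σ(broken) − Σ(formed) = 7578 − 10240 = −2662 kJ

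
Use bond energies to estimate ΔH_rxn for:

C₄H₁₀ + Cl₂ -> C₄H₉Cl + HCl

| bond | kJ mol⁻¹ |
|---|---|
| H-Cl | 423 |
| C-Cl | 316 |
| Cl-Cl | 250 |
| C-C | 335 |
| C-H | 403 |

Bonds broken (reactants):
  C-C: 3 × 335 = 1005
  C-H: 10 × 403 = 4030
  Cl-Cl: 1 × 250 = 250
  Σ(broken) = 5285 kJ
Bonds formed (products):
  C-C: 3 × 335 = 1005
  C-Cl: 1 × 316 = 316
  C-H: 9 × 403 = 3627
  H-Cl: 1 × 423 = 423
  Σ(formed) = 5371 kJ
ΔH = Σ(broken) − Σ(formed) = 5285 − 5371 = −86 kJ

ΔH ≈ −86 kJ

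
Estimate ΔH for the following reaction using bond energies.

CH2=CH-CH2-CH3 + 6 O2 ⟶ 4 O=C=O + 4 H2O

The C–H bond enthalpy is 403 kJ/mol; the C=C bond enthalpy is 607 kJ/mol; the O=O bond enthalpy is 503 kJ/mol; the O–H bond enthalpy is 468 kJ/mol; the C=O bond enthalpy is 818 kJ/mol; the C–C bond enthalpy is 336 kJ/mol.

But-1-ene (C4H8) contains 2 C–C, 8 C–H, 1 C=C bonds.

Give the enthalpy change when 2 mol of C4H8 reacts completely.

ΔH = −5534 kJ

Bonds broken (reactants):
  C–C: 2 × 336 = 672
  C–H: 8 × 403 = 3224
  C=C: 1 × 607 = 607
  O=O: 6 × 503 = 3018
  Σ(broken) = 7521 kJ
Bonds formed (products):
  C=O: 8 × 818 = 6544
  O–H: 8 × 468 = 3744
  Σ(formed) = 10288 kJ
ΔH = Σ(broken) − Σ(formed) = 7521 − 10288 = −2767 kJ
For 2× the reaction as written: 2 × (−2767) = −5534 kJ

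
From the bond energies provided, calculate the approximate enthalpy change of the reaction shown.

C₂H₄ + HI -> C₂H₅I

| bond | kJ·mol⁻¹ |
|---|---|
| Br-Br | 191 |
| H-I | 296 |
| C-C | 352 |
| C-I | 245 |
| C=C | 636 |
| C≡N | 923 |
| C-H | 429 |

ΔH ≈ −94 kJ

Bonds broken (reactants):
  C-H: 4 × 429 = 1716
  C=C: 1 × 636 = 636
  H-I: 1 × 296 = 296
  Σ(broken) = 2648 kJ
Bonds formed (products):
  C-C: 1 × 352 = 352
  C-H: 5 × 429 = 2145
  C-I: 1 × 245 = 245
  Σ(formed) = 2742 kJ
ΔH = Σ(broken) − Σ(formed) = 2648 − 2742 = −94 kJ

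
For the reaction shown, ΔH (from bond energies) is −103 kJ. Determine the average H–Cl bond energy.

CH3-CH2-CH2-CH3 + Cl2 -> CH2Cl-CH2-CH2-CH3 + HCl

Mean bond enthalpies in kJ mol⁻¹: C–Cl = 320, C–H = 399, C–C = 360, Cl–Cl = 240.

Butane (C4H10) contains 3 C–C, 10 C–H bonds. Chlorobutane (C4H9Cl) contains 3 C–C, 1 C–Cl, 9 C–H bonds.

Let D be the H–Cl bond energy.
Σ(broken) = 3×360 + 10×399 + 1×240 = 5310
Σ(formed) = 3×360 + 1×320 + 9×399 + 1×D = 4991 + D
ΔH = Σ(broken) − Σ(formed) = (5310) − (4991 + D) = +319 − D
Setting this equal to −103 kJ gives D = 422 kJ/mol.

D(H–Cl) ≈ 422 kJ/mol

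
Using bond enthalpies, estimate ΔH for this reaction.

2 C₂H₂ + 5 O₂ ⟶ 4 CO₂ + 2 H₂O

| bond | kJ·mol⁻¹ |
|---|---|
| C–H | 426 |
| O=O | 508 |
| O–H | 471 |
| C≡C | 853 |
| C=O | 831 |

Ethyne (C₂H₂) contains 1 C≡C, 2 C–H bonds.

ΔH ≈ −2582 kJ

Bonds broken (reactants):
  C≡C: 2 × 853 = 1706
  C–H: 4 × 426 = 1704
  O=O: 5 × 508 = 2540
  Σ(broken) = 5950 kJ
Bonds formed (products):
  C=O: 8 × 831 = 6648
  O–H: 4 × 471 = 1884
  Σ(formed) = 8532 kJ
ΔH = Σ(broken) − Σ(formed) = 5950 − 8532 = −2582 kJ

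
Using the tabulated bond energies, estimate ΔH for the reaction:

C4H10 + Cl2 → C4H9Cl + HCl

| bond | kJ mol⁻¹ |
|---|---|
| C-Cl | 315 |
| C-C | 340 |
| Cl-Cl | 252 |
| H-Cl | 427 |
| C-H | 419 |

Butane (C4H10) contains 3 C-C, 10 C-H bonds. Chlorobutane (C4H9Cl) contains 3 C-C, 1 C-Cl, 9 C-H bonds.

Bonds broken (reactants):
  C-C: 3 × 340 = 1020
  C-H: 10 × 419 = 4190
  Cl-Cl: 1 × 252 = 252
  Σ(broken) = 5462 kJ
Bonds formed (products):
  C-C: 3 × 340 = 1020
  C-Cl: 1 × 315 = 315
  C-H: 9 × 419 = 3771
  H-Cl: 1 × 427 = 427
  Σ(formed) = 5533 kJ
ΔH = Σ(broken) − Σ(formed) = 5462 − 5533 = −71 kJ

ΔH ≈ −71 kJ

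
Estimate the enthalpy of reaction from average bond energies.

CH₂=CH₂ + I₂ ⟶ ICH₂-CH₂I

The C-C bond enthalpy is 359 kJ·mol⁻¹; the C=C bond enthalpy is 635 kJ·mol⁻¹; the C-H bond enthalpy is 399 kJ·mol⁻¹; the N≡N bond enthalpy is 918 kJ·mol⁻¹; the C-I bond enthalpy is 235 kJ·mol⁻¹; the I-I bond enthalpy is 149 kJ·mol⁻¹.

Bonds broken (reactants):
  C-H: 4 × 399 = 1596
  C=C: 1 × 635 = 635
  I-I: 1 × 149 = 149
  Σ(broken) = 2380 kJ
Bonds formed (products):
  C-C: 1 × 359 = 359
  C-H: 4 × 399 = 1596
  C-I: 2 × 235 = 470
  Σ(formed) = 2425 kJ
ΔH = Σ(broken) − Σ(formed) = 2380 − 2425 = −45 kJ

ΔH ≈ −45 kJ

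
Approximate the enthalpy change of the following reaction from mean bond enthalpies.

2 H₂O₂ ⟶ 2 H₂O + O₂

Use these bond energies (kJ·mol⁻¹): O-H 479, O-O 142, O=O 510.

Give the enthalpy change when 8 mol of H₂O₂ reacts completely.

ΔH = −904 kJ

Bonds broken (reactants):
  O-H: 4 × 479 = 1916
  O-O: 2 × 142 = 284
  Σ(broken) = 2200 kJ
Bonds formed (products):
  O-H: 4 × 479 = 1916
  O=O: 1 × 510 = 510
  Σ(formed) = 2426 kJ
ΔH = Σ(broken) − Σ(formed) = 2200 − 2426 = −226 kJ
For 4× the reaction as written: 4 × (−226) = −904 kJ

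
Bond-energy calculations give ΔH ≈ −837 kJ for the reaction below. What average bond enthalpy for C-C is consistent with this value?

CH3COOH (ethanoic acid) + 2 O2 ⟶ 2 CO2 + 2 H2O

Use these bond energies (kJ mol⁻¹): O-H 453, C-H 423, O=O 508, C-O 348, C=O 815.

Let D be the C-C bond energy.
Σ(broken) = 1×D + 3×423 + 1×348 + 1×815 + 1×453 + 2×508 = 3901 + D
Σ(formed) = 4×815 + 4×453 = 5072
ΔH = Σ(broken) − Σ(formed) = (3901 + D) − (5072) = −1171 + D
Setting this equal to −837 kJ gives D = 334 kJ/mol.

D(C-C) ≈ 334 kJ/mol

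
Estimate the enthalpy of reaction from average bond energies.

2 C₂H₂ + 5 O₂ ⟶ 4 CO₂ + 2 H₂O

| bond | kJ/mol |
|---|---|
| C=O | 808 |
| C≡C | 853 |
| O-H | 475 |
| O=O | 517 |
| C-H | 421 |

Bonds broken (reactants):
  C≡C: 2 × 853 = 1706
  C-H: 4 × 421 = 1684
  O=O: 5 × 517 = 2585
  Σ(broken) = 5975 kJ
Bonds formed (products):
  C=O: 8 × 808 = 6464
  O-H: 4 × 475 = 1900
  Σ(formed) = 8364 kJ
ΔH = Σ(broken) − Σ(formed) = 5975 − 8364 = −2389 kJ

ΔH ≈ −2389 kJ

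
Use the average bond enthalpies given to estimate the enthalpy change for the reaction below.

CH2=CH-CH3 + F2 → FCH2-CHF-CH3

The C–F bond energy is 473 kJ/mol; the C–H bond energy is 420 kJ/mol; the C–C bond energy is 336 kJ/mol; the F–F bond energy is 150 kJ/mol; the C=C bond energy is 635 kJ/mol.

ΔH ≈ −497 kJ

Bonds broken (reactants):
  C–C: 1 × 336 = 336
  C–H: 6 × 420 = 2520
  C=C: 1 × 635 = 635
  F–F: 1 × 150 = 150
  Σ(broken) = 3641 kJ
Bonds formed (products):
  C–C: 2 × 336 = 672
  C–F: 2 × 473 = 946
  C–H: 6 × 420 = 2520
  Σ(formed) = 4138 kJ
ΔH = Σ(broken) − Σ(formed) = 3641 − 4138 = −497 kJ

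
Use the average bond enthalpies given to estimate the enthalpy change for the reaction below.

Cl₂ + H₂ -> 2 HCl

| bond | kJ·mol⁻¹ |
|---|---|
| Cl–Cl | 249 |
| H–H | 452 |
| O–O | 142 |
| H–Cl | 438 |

Bonds broken (reactants):
  Cl–Cl: 1 × 249 = 249
  H–H: 1 × 452 = 452
  Σ(broken) = 701 kJ
Bonds formed (products):
  H–Cl: 2 × 438 = 876
  Σ(formed) = 876 kJ
ΔH = Σ(broken) − Σ(formed) = 701 − 876 = −175 kJ

ΔH ≈ −175 kJ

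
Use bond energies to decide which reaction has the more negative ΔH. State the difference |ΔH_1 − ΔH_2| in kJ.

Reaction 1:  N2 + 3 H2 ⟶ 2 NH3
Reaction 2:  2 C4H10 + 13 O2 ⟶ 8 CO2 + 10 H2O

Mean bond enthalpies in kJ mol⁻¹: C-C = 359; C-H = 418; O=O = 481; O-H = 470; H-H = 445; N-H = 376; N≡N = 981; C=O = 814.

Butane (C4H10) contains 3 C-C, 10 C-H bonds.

Reaction 1:
  Bonds broken (reactants):
    H-H: 3 × 445 = 1335
    N≡N: 1 × 981 = 981
    Σ(broken) = 2316 kJ
  Bonds formed (products):
    N-H: 6 × 376 = 2256
    Σ(formed) = 2256 kJ
  ΔH_1 = 2316 − 2256 = +60 kJ
Reaction 2:
  Bonds broken (reactants):
    C-C: 6 × 359 = 2154
    C-H: 20 × 418 = 8360
    O=O: 13 × 481 = 6253
    Σ(broken) = 16767 kJ
  Bonds formed (products):
    C=O: 16 × 814 = 13024
    O-H: 20 × 470 = 9400
    Σ(formed) = 22424 kJ
  ΔH_2 = 16767 − 22424 = −5657 kJ
ΔH_1 − ΔH_2 = +5717 kJ, so reaction 2 has the more negative ΔH; |ΔH_1 − ΔH_2| = 5717 kJ.

Reaction 2, by 5717 kJ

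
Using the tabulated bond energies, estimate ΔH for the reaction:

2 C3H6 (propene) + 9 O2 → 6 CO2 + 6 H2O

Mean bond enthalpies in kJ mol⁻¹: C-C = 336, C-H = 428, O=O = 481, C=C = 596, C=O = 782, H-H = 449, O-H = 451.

ΔH ≈ −3467 kJ

Bonds broken (reactants):
  C-C: 2 × 336 = 672
  C-H: 12 × 428 = 5136
  C=C: 2 × 596 = 1192
  O=O: 9 × 481 = 4329
  Σ(broken) = 11329 kJ
Bonds formed (products):
  C=O: 12 × 782 = 9384
  O-H: 12 × 451 = 5412
  Σ(formed) = 14796 kJ
ΔH = Σ(broken) − Σ(formed) = 11329 − 14796 = −3467 kJ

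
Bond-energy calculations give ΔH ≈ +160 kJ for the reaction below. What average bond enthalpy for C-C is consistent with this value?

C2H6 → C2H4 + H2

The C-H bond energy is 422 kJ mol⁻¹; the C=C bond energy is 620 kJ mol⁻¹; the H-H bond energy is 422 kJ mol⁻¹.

D(C-C) ≈ 358 kJ/mol

Let D be the C-C bond energy.
Σ(broken) = 1×D + 6×422 = 2532 + D
Σ(formed) = 4×422 + 1×620 + 1×422 = 2730
ΔH = Σ(broken) − Σ(formed) = (2532 + D) − (2730) = −198 + D
Setting this equal to +160 kJ gives D = 358 kJ/mol.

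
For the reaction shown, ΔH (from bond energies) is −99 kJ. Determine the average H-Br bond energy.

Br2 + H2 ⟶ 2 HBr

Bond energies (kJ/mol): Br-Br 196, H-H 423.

D(H-Br) ≈ 359 kJ/mol

Let D be the H-Br bond energy.
Σ(broken) = 1×196 + 1×423 = 619
Σ(formed) = 2×D = 2D
ΔH = Σ(broken) − Σ(formed) = (619) − (2D) = +619 − 2D
Setting this equal to −99 kJ gives 2D = 718, so D = 359 kJ/mol.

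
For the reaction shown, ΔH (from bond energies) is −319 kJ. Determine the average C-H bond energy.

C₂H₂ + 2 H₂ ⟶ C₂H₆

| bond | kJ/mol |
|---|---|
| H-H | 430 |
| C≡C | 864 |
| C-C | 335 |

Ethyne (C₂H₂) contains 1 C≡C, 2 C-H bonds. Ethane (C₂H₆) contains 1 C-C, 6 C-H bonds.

Let D be the C-H bond energy.
Σ(broken) = 1×864 + 2×D + 2×430 = 1724 + 2D
Σ(formed) = 1×335 + 6×D = 335 + 6D
ΔH = Σ(broken) − Σ(formed) = (1724 + 2D) − (335 + 6D) = +1389 − 4D
Setting this equal to −319 kJ gives 4D = 1708, so D = 427 kJ/mol.

D(C-H) ≈ 427 kJ/mol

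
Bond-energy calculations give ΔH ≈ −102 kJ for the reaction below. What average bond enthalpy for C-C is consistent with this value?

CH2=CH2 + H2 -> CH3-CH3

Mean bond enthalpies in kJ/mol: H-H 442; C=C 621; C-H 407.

D(C-C) ≈ 351 kJ/mol

Let D be the C-C bond energy.
Σ(broken) = 4×407 + 1×621 + 1×442 = 2691
Σ(formed) = 1×D + 6×407 = 2442 + D
ΔH = Σ(broken) − Σ(formed) = (2691) − (2442 + D) = +249 − D
Setting this equal to −102 kJ gives D = 351 kJ/mol.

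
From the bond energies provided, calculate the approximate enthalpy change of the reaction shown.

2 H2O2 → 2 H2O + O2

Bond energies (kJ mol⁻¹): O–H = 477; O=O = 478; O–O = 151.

Bonds broken (reactants):
  O–H: 4 × 477 = 1908
  O–O: 2 × 151 = 302
  Σ(broken) = 2210 kJ
Bonds formed (products):
  O–H: 4 × 477 = 1908
  O=O: 1 × 478 = 478
  Σ(formed) = 2386 kJ
ΔH = Σ(broken) − Σ(formed) = 2210 − 2386 = −176 kJ

ΔH ≈ −176 kJ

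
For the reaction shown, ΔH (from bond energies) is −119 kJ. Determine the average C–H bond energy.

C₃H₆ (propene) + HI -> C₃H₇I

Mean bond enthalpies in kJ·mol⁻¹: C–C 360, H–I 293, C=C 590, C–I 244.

D(C–H) ≈ 398 kJ/mol

Let D be the C–H bond energy.
Σ(broken) = 1×360 + 6×D + 1×590 + 1×293 = 1243 + 6D
Σ(formed) = 2×360 + 7×D + 1×244 = 964 + 7D
ΔH = Σ(broken) − Σ(formed) = (1243 + 6D) − (964 + 7D) = +279 − D
Setting this equal to −119 kJ gives D = 398 kJ/mol.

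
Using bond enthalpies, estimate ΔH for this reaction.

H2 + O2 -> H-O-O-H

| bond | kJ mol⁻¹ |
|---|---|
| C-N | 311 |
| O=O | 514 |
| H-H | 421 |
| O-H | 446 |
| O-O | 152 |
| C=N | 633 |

ΔH ≈ −109 kJ

Bonds broken (reactants):
  H-H: 1 × 421 = 421
  O=O: 1 × 514 = 514
  Σ(broken) = 935 kJ
Bonds formed (products):
  O-H: 2 × 446 = 892
  O-O: 1 × 152 = 152
  Σ(formed) = 1044 kJ
ΔH = Σ(broken) − Σ(formed) = 935 − 1044 = −109 kJ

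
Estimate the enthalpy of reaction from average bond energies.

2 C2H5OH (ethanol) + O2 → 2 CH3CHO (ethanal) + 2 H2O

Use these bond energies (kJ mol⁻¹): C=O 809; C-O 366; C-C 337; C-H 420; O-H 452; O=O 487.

Bonds broken (reactants):
  C-C: 2 × 337 = 674
  C-H: 10 × 420 = 4200
  C-O: 2 × 366 = 732
  O-H: 2 × 452 = 904
  O=O: 1 × 487 = 487
  Σ(broken) = 6997 kJ
Bonds formed (products):
  C-C: 2 × 337 = 674
  C-H: 8 × 420 = 3360
  C=O: 2 × 809 = 1618
  O-H: 4 × 452 = 1808
  Σ(formed) = 7460 kJ
ΔH = Σ(broken) − Σ(formed) = 6997 − 7460 = −463 kJ

ΔH ≈ −463 kJ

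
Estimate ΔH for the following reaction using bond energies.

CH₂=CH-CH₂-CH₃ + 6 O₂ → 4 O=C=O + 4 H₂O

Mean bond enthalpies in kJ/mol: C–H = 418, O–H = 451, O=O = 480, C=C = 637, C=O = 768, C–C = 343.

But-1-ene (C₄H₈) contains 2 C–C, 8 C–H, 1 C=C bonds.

ΔH ≈ −2205 kJ

Bonds broken (reactants):
  C–C: 2 × 343 = 686
  C–H: 8 × 418 = 3344
  C=C: 1 × 637 = 637
  O=O: 6 × 480 = 2880
  Σ(broken) = 7547 kJ
Bonds formed (products):
  C=O: 8 × 768 = 6144
  O–H: 8 × 451 = 3608
  Σ(formed) = 9752 kJ
ΔH = Σ(broken) − Σ(formed) = 7547 − 9752 = −2205 kJ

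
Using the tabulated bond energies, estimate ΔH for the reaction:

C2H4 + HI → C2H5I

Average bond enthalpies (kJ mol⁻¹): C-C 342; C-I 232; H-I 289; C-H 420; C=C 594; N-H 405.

Bonds broken (reactants):
  C-H: 4 × 420 = 1680
  C=C: 1 × 594 = 594
  H-I: 1 × 289 = 289
  Σ(broken) = 2563 kJ
Bonds formed (products):
  C-C: 1 × 342 = 342
  C-H: 5 × 420 = 2100
  C-I: 1 × 232 = 232
  Σ(formed) = 2674 kJ
ΔH = Σ(broken) − Σ(formed) = 2563 − 2674 = −111 kJ

ΔH ≈ −111 kJ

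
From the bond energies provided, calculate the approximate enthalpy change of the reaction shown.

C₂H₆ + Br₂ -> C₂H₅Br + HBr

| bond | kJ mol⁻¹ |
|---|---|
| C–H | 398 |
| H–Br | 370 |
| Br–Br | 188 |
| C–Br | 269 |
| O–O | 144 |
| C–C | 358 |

Bonds broken (reactants):
  Br–Br: 1 × 188 = 188
  C–C: 1 × 358 = 358
  C–H: 6 × 398 = 2388
  Σ(broken) = 2934 kJ
Bonds formed (products):
  C–Br: 1 × 269 = 269
  C–C: 1 × 358 = 358
  C–H: 5 × 398 = 1990
  H–Br: 1 × 370 = 370
  Σ(formed) = 2987 kJ
ΔH = Σ(broken) − Σ(formed) = 2934 − 2987 = −53 kJ

ΔH ≈ −53 kJ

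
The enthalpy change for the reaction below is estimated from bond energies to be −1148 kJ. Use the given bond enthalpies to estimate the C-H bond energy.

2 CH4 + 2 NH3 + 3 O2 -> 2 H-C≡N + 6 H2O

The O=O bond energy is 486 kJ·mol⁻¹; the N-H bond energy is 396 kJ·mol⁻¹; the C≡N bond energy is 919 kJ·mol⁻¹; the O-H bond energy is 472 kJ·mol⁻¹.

D(C-H) ≈ 420 kJ/mol

Let D be the C-H bond energy.
Σ(broken) = 8×D + 6×396 + 3×486 = 3834 + 8D
Σ(formed) = 2×919 + 2×D + 12×472 = 7502 + 2D
ΔH = Σ(broken) − Σ(formed) = (3834 + 8D) − (7502 + 2D) = −3668 + 6D
Setting this equal to −1148 kJ gives 6D = 2520, so D = 420 kJ/mol.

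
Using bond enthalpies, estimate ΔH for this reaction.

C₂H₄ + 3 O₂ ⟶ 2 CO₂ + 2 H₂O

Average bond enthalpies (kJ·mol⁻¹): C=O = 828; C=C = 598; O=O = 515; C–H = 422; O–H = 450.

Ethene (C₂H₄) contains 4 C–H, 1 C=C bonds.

ΔH ≈ −1281 kJ

Bonds broken (reactants):
  C–H: 4 × 422 = 1688
  C=C: 1 × 598 = 598
  O=O: 3 × 515 = 1545
  Σ(broken) = 3831 kJ
Bonds formed (products):
  C=O: 4 × 828 = 3312
  O–H: 4 × 450 = 1800
  Σ(formed) = 5112 kJ
ΔH = Σ(broken) − Σ(formed) = 3831 − 5112 = −1281 kJ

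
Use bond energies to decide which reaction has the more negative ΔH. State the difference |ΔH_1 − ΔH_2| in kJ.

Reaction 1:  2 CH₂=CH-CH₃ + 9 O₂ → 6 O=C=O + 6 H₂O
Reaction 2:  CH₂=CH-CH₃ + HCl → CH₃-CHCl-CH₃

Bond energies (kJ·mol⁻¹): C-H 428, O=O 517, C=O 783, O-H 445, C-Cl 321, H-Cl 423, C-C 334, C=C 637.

Reaction 1:
  Bonds broken (reactants):
    C-C: 2 × 334 = 668
    C-H: 12 × 428 = 5136
    C=C: 2 × 637 = 1274
    O=O: 9 × 517 = 4653
    Σ(broken) = 11731 kJ
  Bonds formed (products):
    C=O: 12 × 783 = 9396
    O-H: 12 × 445 = 5340
    Σ(formed) = 14736 kJ
  ΔH_1 = 11731 − 14736 = −3005 kJ
Reaction 2:
  Bonds broken (reactants):
    C-C: 1 × 334 = 334
    C-H: 6 × 428 = 2568
    C=C: 1 × 637 = 637
    H-Cl: 1 × 423 = 423
    Σ(broken) = 3962 kJ
  Bonds formed (products):
    C-C: 2 × 334 = 668
    C-Cl: 1 × 321 = 321
    C-H: 7 × 428 = 2996
    Σ(formed) = 3985 kJ
  ΔH_2 = 3962 − 3985 = −23 kJ
ΔH_1 − ΔH_2 = −2982 kJ, so reaction 1 has the more negative ΔH; |ΔH_1 − ΔH_2| = 2982 kJ.

Reaction 1, by 2982 kJ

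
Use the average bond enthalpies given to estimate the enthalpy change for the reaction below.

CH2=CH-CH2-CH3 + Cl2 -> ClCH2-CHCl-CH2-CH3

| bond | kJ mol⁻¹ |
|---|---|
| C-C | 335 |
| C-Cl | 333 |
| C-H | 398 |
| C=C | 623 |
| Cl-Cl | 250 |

ΔH ≈ −128 kJ

Bonds broken (reactants):
  C-C: 2 × 335 = 670
  C-H: 8 × 398 = 3184
  C=C: 1 × 623 = 623
  Cl-Cl: 1 × 250 = 250
  Σ(broken) = 4727 kJ
Bonds formed (products):
  C-C: 3 × 335 = 1005
  C-Cl: 2 × 333 = 666
  C-H: 8 × 398 = 3184
  Σ(formed) = 4855 kJ
ΔH = Σ(broken) − Σ(formed) = 4727 − 4855 = −128 kJ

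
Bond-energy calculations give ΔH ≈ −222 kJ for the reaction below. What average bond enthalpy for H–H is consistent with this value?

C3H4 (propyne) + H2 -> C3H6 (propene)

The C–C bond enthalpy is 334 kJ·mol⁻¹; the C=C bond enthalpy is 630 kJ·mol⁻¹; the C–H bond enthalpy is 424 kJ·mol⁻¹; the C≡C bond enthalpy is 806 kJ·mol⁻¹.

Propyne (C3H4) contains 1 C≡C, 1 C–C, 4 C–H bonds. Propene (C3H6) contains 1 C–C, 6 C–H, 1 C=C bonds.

Let D be the H–H bond energy.
Σ(broken) = 1×806 + 1×334 + 4×424 + 1×D = 2836 + D
Σ(formed) = 1×334 + 6×424 + 1×630 = 3508
ΔH = Σ(broken) − Σ(formed) = (2836 + D) − (3508) = −672 + D
Setting this equal to −222 kJ gives D = 450 kJ/mol.

D(H–H) ≈ 450 kJ/mol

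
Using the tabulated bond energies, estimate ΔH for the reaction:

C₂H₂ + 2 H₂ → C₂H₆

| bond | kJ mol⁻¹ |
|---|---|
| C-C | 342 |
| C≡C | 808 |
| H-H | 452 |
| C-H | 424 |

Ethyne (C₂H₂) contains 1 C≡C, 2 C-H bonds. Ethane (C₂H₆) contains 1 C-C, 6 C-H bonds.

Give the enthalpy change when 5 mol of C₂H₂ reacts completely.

ΔH = −1630 kJ

Bonds broken (reactants):
  C≡C: 1 × 808 = 808
  C-H: 2 × 424 = 848
  H-H: 2 × 452 = 904
  Σ(broken) = 2560 kJ
Bonds formed (products):
  C-C: 1 × 342 = 342
  C-H: 6 × 424 = 2544
  Σ(formed) = 2886 kJ
ΔH = Σ(broken) − Σ(formed) = 2560 − 2886 = −326 kJ
For 5× the reaction as written: 5 × (−326) = −1630 kJ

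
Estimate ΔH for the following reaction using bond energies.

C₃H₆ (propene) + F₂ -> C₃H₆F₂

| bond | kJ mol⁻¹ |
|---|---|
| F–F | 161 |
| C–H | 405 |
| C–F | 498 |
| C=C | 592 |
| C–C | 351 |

ΔH ≈ −594 kJ

Bonds broken (reactants):
  C–C: 1 × 351 = 351
  C–H: 6 × 405 = 2430
  C=C: 1 × 592 = 592
  F–F: 1 × 161 = 161
  Σ(broken) = 3534 kJ
Bonds formed (products):
  C–C: 2 × 351 = 702
  C–F: 2 × 498 = 996
  C–H: 6 × 405 = 2430
  Σ(formed) = 4128 kJ
ΔH = Σ(broken) − Σ(formed) = 3534 − 4128 = −594 kJ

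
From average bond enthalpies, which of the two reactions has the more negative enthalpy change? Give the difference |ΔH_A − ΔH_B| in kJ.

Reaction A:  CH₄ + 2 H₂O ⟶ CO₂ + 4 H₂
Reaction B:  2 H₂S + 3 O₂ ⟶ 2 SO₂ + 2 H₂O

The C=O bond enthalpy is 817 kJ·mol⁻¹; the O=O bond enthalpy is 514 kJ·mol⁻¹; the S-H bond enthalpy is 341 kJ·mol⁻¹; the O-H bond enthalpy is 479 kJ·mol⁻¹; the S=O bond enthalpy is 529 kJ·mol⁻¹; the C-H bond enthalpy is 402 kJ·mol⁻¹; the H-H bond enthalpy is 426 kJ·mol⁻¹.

Reaction A:
  Bonds broken (reactants):
    C-H: 4 × 402 = 1608
    O-H: 4 × 479 = 1916
    Σ(broken) = 3524 kJ
  Bonds formed (products):
    C=O: 2 × 817 = 1634
    H-H: 4 × 426 = 1704
    Σ(formed) = 3338 kJ
  ΔH_A = 3524 − 3338 = +186 kJ
Reaction B:
  Bonds broken (reactants):
    O=O: 3 × 514 = 1542
    S-H: 4 × 341 = 1364
    Σ(broken) = 2906 kJ
  Bonds formed (products):
    O-H: 4 × 479 = 1916
    S=O: 4 × 529 = 2116
    Σ(formed) = 4032 kJ
  ΔH_B = 2906 − 4032 = −1126 kJ
ΔH_A − ΔH_B = +1312 kJ, so reaction B has the more negative ΔH; |ΔH_A − ΔH_B| = 1312 kJ.

Reaction B, by 1312 kJ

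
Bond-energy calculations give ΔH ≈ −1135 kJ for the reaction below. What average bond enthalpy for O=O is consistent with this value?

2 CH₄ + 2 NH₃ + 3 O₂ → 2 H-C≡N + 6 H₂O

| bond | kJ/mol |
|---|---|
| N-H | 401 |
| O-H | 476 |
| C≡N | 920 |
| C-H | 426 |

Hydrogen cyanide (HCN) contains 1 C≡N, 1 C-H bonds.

D(O=O) ≈ 485 kJ/mol

Let D be the O=O bond energy.
Σ(broken) = 8×426 + 6×401 + 3×D = 5814 + 3D
Σ(formed) = 2×920 + 2×426 + 12×476 = 8404
ΔH = Σ(broken) − Σ(formed) = (5814 + 3D) − (8404) = −2590 + 3D
Setting this equal to −1135 kJ gives 3D = 1455, so D = 485 kJ/mol.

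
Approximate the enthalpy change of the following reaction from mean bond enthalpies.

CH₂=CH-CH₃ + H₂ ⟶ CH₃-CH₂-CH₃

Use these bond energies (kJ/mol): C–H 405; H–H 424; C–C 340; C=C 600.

ΔH ≈ −126 kJ

Bonds broken (reactants):
  C–C: 1 × 340 = 340
  C–H: 6 × 405 = 2430
  C=C: 1 × 600 = 600
  H–H: 1 × 424 = 424
  Σ(broken) = 3794 kJ
Bonds formed (products):
  C–C: 2 × 340 = 680
  C–H: 8 × 405 = 3240
  Σ(formed) = 3920 kJ
ΔH = Σ(broken) − Σ(formed) = 3794 − 3920 = −126 kJ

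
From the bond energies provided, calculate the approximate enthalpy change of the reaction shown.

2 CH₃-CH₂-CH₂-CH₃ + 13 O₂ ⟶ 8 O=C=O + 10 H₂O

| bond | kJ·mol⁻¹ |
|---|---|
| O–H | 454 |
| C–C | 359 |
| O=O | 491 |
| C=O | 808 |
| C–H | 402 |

Bonds broken (reactants):
  C–C: 6 × 359 = 2154
  C–H: 20 × 402 = 8040
  O=O: 13 × 491 = 6383
  Σ(broken) = 16577 kJ
Bonds formed (products):
  C=O: 16 × 808 = 12928
  O–H: 20 × 454 = 9080
  Σ(formed) = 22008 kJ
ΔH = Σ(broken) − Σ(formed) = 16577 − 22008 = −5431 kJ

ΔH ≈ −5431 kJ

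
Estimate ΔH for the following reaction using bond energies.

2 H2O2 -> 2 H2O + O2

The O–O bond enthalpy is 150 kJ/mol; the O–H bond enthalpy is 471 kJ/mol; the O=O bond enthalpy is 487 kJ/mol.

ΔH ≈ −187 kJ

Bonds broken (reactants):
  O–H: 4 × 471 = 1884
  O–O: 2 × 150 = 300
  Σ(broken) = 2184 kJ
Bonds formed (products):
  O–H: 4 × 471 = 1884
  O=O: 1 × 487 = 487
  Σ(formed) = 2371 kJ
ΔH = Σ(broken) − Σ(formed) = 2184 − 2371 = −187 kJ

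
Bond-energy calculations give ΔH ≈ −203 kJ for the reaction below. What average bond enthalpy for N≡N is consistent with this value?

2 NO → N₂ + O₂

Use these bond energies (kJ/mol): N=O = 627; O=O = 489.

Let D be the N≡N bond energy.
Σ(broken) = 2×627 = 1254
Σ(formed) = 1×D + 1×489 = 489 + D
ΔH = Σ(broken) − Σ(formed) = (1254) − (489 + D) = +765 − D
Setting this equal to −203 kJ gives D = 968 kJ/mol.

D(N≡N) ≈ 968 kJ/mol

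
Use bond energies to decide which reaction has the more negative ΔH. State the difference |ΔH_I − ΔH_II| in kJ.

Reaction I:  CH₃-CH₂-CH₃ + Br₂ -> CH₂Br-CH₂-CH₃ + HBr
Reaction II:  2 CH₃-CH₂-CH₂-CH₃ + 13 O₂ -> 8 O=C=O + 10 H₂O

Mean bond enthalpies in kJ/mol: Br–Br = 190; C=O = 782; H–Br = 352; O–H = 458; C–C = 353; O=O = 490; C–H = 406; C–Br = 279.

Reaction I:
  Bonds broken (reactants):
    Br–Br: 1 × 190 = 190
    C–C: 2 × 353 = 706
    C–H: 8 × 406 = 3248
    Σ(broken) = 4144 kJ
  Bonds formed (products):
    C–Br: 1 × 279 = 279
    C–C: 2 × 353 = 706
    C–H: 7 × 406 = 2842
    H–Br: 1 × 352 = 352
    Σ(formed) = 4179 kJ
  ΔH_I = 4144 − 4179 = −35 kJ
Reaction II:
  Bonds broken (reactants):
    C–C: 6 × 353 = 2118
    C–H: 20 × 406 = 8120
    O=O: 13 × 490 = 6370
    Σ(broken) = 16608 kJ
  Bonds formed (products):
    C=O: 16 × 782 = 12512
    O–H: 20 × 458 = 9160
    Σ(formed) = 21672 kJ
  ΔH_II = 16608 − 21672 = −5064 kJ
ΔH_I − ΔH_II = +5029 kJ, so reaction II has the more negative ΔH; |ΔH_I − ΔH_II| = 5029 kJ.

Reaction II, by 5029 kJ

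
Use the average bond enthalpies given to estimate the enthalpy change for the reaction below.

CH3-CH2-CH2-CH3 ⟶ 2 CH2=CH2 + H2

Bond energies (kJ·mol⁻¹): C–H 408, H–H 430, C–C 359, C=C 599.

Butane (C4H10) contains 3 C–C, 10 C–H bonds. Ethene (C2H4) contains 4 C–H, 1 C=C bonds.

ΔH ≈ +265 kJ

Bonds broken (reactants):
  C–C: 3 × 359 = 1077
  C–H: 10 × 408 = 4080
  Σ(broken) = 5157 kJ
Bonds formed (products):
  C–H: 8 × 408 = 3264
  C=C: 2 × 599 = 1198
  H–H: 1 × 430 = 430
  Σ(formed) = 4892 kJ
ΔH = Σ(broken) − Σ(formed) = 5157 − 4892 = +265 kJ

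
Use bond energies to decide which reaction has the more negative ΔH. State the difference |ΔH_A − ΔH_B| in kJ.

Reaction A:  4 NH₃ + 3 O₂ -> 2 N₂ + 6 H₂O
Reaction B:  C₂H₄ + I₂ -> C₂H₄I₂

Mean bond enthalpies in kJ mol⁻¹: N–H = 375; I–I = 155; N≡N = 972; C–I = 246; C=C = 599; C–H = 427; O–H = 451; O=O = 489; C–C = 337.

Reaction A:
  Bonds broken (reactants):
    N–H: 12 × 375 = 4500
    O=O: 3 × 489 = 1467
    Σ(broken) = 5967 kJ
  Bonds formed (products):
    N≡N: 2 × 972 = 1944
    O–H: 12 × 451 = 5412
    Σ(formed) = 7356 kJ
  ΔH_A = 5967 − 7356 = −1389 kJ
Reaction B:
  Bonds broken (reactants):
    C–H: 4 × 427 = 1708
    C=C: 1 × 599 = 599
    I–I: 1 × 155 = 155
    Σ(broken) = 2462 kJ
  Bonds formed (products):
    C–C: 1 × 337 = 337
    C–H: 4 × 427 = 1708
    C–I: 2 × 246 = 492
    Σ(formed) = 2537 kJ
  ΔH_B = 2462 − 2537 = −75 kJ
ΔH_A − ΔH_B = −1314 kJ, so reaction A has the more negative ΔH; |ΔH_A − ΔH_B| = 1314 kJ.

Reaction A, by 1314 kJ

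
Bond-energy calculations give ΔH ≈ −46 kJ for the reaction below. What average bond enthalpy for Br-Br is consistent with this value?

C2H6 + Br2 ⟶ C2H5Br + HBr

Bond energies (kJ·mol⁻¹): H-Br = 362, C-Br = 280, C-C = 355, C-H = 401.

D(Br-Br) ≈ 195 kJ/mol

Let D be the Br-Br bond energy.
Σ(broken) = 1×D + 1×355 + 6×401 = 2761 + D
Σ(formed) = 1×280 + 1×355 + 5×401 + 1×362 = 3002
ΔH = Σ(broken) − Σ(formed) = (2761 + D) − (3002) = −241 + D
Setting this equal to −46 kJ gives D = 195 kJ/mol.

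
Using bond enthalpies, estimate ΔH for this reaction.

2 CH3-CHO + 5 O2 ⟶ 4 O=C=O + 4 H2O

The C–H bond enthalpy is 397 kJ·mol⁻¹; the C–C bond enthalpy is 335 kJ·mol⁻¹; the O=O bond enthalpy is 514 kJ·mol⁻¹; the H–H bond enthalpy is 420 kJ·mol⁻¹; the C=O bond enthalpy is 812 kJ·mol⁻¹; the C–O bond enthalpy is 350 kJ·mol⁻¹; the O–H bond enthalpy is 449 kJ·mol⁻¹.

ΔH ≈ −2048 kJ

Bonds broken (reactants):
  C–C: 2 × 335 = 670
  C–H: 8 × 397 = 3176
  C=O: 2 × 812 = 1624
  O=O: 5 × 514 = 2570
  Σ(broken) = 8040 kJ
Bonds formed (products):
  C=O: 8 × 812 = 6496
  O–H: 8 × 449 = 3592
  Σ(formed) = 10088 kJ
ΔH = Σ(broken) − Σ(formed) = 8040 − 10088 = −2048 kJ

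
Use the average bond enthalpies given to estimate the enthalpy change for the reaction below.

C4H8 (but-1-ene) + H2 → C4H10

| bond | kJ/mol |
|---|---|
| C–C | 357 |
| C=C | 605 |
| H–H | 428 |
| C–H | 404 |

ΔH ≈ −132 kJ

Bonds broken (reactants):
  C–C: 2 × 357 = 714
  C–H: 8 × 404 = 3232
  C=C: 1 × 605 = 605
  H–H: 1 × 428 = 428
  Σ(broken) = 4979 kJ
Bonds formed (products):
  C–C: 3 × 357 = 1071
  C–H: 10 × 404 = 4040
  Σ(formed) = 5111 kJ
ΔH = Σ(broken) − Σ(formed) = 4979 − 5111 = −132 kJ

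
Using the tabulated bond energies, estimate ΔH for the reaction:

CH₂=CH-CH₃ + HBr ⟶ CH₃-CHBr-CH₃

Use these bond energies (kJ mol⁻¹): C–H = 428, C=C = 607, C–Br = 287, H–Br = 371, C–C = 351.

Bonds broken (reactants):
  C–C: 1 × 351 = 351
  C–H: 6 × 428 = 2568
  C=C: 1 × 607 = 607
  H–Br: 1 × 371 = 371
  Σ(broken) = 3897 kJ
Bonds formed (products):
  C–Br: 1 × 287 = 287
  C–C: 2 × 351 = 702
  C–H: 7 × 428 = 2996
  Σ(formed) = 3985 kJ
ΔH = Σ(broken) − Σ(formed) = 3897 − 3985 = −88 kJ

ΔH ≈ −88 kJ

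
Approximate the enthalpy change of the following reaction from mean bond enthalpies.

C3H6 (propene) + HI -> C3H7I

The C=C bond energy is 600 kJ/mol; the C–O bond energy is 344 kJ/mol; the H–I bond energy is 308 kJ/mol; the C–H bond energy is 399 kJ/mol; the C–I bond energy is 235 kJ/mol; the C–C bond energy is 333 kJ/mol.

ΔH ≈ −59 kJ

Bonds broken (reactants):
  C–C: 1 × 333 = 333
  C–H: 6 × 399 = 2394
  C=C: 1 × 600 = 600
  H–I: 1 × 308 = 308
  Σ(broken) = 3635 kJ
Bonds formed (products):
  C–C: 2 × 333 = 666
  C–H: 7 × 399 = 2793
  C–I: 1 × 235 = 235
  Σ(formed) = 3694 kJ
ΔH = Σ(broken) − Σ(formed) = 3635 − 3694 = −59 kJ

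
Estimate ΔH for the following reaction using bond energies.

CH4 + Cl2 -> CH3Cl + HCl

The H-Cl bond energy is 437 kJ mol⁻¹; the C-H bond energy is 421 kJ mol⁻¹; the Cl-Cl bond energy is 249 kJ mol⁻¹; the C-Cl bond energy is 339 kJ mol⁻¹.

Bonds broken (reactants):
  C-H: 4 × 421 = 1684
  Cl-Cl: 1 × 249 = 249
  Σ(broken) = 1933 kJ
Bonds formed (products):
  C-Cl: 1 × 339 = 339
  C-H: 3 × 421 = 1263
  H-Cl: 1 × 437 = 437
  Σ(formed) = 2039 kJ
ΔH = Σ(broken) − Σ(formed) = 1933 − 2039 = −106 kJ

ΔH ≈ −106 kJ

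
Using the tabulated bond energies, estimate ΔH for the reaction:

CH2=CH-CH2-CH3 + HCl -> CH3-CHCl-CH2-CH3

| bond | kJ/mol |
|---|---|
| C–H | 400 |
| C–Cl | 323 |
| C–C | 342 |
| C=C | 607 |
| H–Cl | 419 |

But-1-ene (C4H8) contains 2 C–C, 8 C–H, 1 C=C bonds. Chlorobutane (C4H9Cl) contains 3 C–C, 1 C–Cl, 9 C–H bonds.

ΔH ≈ −39 kJ

Bonds broken (reactants):
  C–C: 2 × 342 = 684
  C–H: 8 × 400 = 3200
  C=C: 1 × 607 = 607
  H–Cl: 1 × 419 = 419
  Σ(broken) = 4910 kJ
Bonds formed (products):
  C–C: 3 × 342 = 1026
  C–Cl: 1 × 323 = 323
  C–H: 9 × 400 = 3600
  Σ(formed) = 4949 kJ
ΔH = Σ(broken) − Σ(formed) = 4910 − 4949 = −39 kJ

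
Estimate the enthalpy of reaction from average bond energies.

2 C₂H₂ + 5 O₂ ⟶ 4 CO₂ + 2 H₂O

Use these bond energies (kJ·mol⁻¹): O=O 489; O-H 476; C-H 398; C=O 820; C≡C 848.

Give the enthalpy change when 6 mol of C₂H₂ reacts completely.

ΔH = −8193 kJ

Bonds broken (reactants):
  C≡C: 2 × 848 = 1696
  C-H: 4 × 398 = 1592
  O=O: 5 × 489 = 2445
  Σ(broken) = 5733 kJ
Bonds formed (products):
  C=O: 8 × 820 = 6560
  O-H: 4 × 476 = 1904
  Σ(formed) = 8464 kJ
ΔH = Σ(broken) − Σ(formed) = 5733 − 8464 = −2731 kJ
For 3× the reaction as written: 3 × (−2731) = −8193 kJ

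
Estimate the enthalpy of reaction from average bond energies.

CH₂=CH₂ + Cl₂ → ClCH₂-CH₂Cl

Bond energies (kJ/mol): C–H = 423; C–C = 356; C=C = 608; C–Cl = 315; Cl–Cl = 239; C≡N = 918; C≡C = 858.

ΔH ≈ −139 kJ

Bonds broken (reactants):
  C–H: 4 × 423 = 1692
  C=C: 1 × 608 = 608
  Cl–Cl: 1 × 239 = 239
  Σ(broken) = 2539 kJ
Bonds formed (products):
  C–C: 1 × 356 = 356
  C–Cl: 2 × 315 = 630
  C–H: 4 × 423 = 1692
  Σ(formed) = 2678 kJ
ΔH = Σ(broken) − Σ(formed) = 2539 − 2678 = −139 kJ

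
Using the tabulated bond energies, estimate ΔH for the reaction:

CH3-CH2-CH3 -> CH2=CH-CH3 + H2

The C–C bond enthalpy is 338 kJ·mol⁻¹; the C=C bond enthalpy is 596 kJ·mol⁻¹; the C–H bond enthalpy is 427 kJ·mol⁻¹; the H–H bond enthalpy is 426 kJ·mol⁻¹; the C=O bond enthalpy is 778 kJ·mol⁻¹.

ΔH ≈ +170 kJ

Bonds broken (reactants):
  C–C: 2 × 338 = 676
  C–H: 8 × 427 = 3416
  Σ(broken) = 4092 kJ
Bonds formed (products):
  C–C: 1 × 338 = 338
  C–H: 6 × 427 = 2562
  C=C: 1 × 596 = 596
  H–H: 1 × 426 = 426
  Σ(formed) = 3922 kJ
ΔH = Σ(broken) − Σ(formed) = 4092 − 3922 = +170 kJ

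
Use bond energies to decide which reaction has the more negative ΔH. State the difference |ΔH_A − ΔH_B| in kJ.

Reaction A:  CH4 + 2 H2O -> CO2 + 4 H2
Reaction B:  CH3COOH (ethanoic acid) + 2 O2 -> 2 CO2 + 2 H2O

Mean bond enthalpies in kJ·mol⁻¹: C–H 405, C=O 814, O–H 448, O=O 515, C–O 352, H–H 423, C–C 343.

Reaction A:
  Bonds broken (reactants):
    C–H: 4 × 405 = 1620
    O–H: 4 × 448 = 1792
    Σ(broken) = 3412 kJ
  Bonds formed (products):
    C=O: 2 × 814 = 1628
    H–H: 4 × 423 = 1692
    Σ(formed) = 3320 kJ
  ΔH_A = 3412 − 3320 = +92 kJ
Reaction B:
  Bonds broken (reactants):
    C–C: 1 × 343 = 343
    C–H: 3 × 405 = 1215
    C–O: 1 × 352 = 352
    C=O: 1 × 814 = 814
    O–H: 1 × 448 = 448
    O=O: 2 × 515 = 1030
    Σ(broken) = 4202 kJ
  Bonds formed (products):
    C=O: 4 × 814 = 3256
    O–H: 4 × 448 = 1792
    Σ(formed) = 5048 kJ
  ΔH_B = 4202 − 5048 = −846 kJ
ΔH_A − ΔH_B = +938 kJ, so reaction B has the more negative ΔH; |ΔH_A − ΔH_B| = 938 kJ.

Reaction B, by 938 kJ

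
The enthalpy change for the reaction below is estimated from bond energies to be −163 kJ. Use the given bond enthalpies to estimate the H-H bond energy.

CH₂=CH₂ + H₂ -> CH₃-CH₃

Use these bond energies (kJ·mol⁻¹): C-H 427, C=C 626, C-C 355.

D(H-H) ≈ 420 kJ/mol

Let D be the H-H bond energy.
Σ(broken) = 4×427 + 1×626 + 1×D = 2334 + D
Σ(formed) = 1×355 + 6×427 = 2917
ΔH = Σ(broken) − Σ(formed) = (2334 + D) − (2917) = −583 + D
Setting this equal to −163 kJ gives D = 420 kJ/mol.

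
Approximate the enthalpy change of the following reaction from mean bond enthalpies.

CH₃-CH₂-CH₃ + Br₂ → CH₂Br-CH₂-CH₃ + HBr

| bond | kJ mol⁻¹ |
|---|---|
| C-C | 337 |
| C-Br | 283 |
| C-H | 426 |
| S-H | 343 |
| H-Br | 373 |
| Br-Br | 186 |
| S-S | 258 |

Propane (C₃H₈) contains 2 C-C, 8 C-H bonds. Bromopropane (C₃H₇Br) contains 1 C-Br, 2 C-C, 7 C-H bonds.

ΔH ≈ −44 kJ

Bonds broken (reactants):
  Br-Br: 1 × 186 = 186
  C-C: 2 × 337 = 674
  C-H: 8 × 426 = 3408
  Σ(broken) = 4268 kJ
Bonds formed (products):
  C-Br: 1 × 283 = 283
  C-C: 2 × 337 = 674
  C-H: 7 × 426 = 2982
  H-Br: 1 × 373 = 373
  Σ(formed) = 4312 kJ
ΔH = Σ(broken) − Σ(formed) = 4268 − 4312 = −44 kJ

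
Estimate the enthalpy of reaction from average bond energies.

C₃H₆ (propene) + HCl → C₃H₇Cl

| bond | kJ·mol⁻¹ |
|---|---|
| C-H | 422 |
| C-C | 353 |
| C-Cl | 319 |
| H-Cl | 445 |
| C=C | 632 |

ΔH ≈ −17 kJ

Bonds broken (reactants):
  C-C: 1 × 353 = 353
  C-H: 6 × 422 = 2532
  C=C: 1 × 632 = 632
  H-Cl: 1 × 445 = 445
  Σ(broken) = 3962 kJ
Bonds formed (products):
  C-C: 2 × 353 = 706
  C-Cl: 1 × 319 = 319
  C-H: 7 × 422 = 2954
  Σ(formed) = 3979 kJ
ΔH = Σ(broken) − Σ(formed) = 3962 − 3979 = −17 kJ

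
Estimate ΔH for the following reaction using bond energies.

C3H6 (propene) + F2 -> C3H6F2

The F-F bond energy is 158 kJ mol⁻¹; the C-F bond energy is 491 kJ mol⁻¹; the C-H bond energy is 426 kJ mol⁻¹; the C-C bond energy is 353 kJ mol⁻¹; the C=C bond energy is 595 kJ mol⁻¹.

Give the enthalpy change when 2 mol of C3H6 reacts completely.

ΔH = −1164 kJ

Bonds broken (reactants):
  C-C: 1 × 353 = 353
  C-H: 6 × 426 = 2556
  C=C: 1 × 595 = 595
  F-F: 1 × 158 = 158
  Σ(broken) = 3662 kJ
Bonds formed (products):
  C-C: 2 × 353 = 706
  C-F: 2 × 491 = 982
  C-H: 6 × 426 = 2556
  Σ(formed) = 4244 kJ
ΔH = Σ(broken) − Σ(formed) = 3662 − 4244 = −582 kJ
For 2× the reaction as written: 2 × (−582) = −1164 kJ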